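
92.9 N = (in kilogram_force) 9.473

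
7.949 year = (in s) 2.507e+08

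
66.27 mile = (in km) 106.7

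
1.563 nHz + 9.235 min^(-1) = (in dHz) 1.539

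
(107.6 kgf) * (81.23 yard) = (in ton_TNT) 1.873e-05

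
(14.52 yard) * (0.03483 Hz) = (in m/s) 0.4624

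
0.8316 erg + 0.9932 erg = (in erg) 1.825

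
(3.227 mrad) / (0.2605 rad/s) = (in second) 0.01239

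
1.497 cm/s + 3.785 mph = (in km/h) 6.145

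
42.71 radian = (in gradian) 2719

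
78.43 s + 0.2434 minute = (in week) 0.0001538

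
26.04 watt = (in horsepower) 0.03492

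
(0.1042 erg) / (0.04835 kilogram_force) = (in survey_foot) 7.21e-08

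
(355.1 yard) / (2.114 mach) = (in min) 0.007518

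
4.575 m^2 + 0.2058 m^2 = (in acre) 0.001181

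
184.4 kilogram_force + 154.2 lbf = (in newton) 2494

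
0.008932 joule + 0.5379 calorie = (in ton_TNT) 5.4e-10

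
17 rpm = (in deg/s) 102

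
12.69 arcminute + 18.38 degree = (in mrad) 324.5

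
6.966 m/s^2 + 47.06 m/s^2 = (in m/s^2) 54.03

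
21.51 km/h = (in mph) 13.37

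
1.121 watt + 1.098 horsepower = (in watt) 819.9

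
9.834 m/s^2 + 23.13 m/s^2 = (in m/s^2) 32.96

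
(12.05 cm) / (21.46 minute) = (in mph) 0.0002093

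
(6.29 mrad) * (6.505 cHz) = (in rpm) 0.003907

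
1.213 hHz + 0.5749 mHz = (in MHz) 0.0001213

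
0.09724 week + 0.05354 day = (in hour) 17.62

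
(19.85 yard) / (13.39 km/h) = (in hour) 0.001356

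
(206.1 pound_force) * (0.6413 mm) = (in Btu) 0.0005573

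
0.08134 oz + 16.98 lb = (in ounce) 271.8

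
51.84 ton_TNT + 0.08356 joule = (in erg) 2.169e+18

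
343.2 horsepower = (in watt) 2.559e+05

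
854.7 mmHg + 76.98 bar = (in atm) 77.1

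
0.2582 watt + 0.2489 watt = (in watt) 0.5071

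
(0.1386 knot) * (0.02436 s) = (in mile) 1.079e-06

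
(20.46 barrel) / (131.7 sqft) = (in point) 753.6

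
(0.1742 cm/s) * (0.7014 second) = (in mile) 7.592e-07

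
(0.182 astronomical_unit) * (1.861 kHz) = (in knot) 9.849e+13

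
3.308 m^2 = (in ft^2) 35.61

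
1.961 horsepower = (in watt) 1462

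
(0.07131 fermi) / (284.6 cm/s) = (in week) 4.143e-23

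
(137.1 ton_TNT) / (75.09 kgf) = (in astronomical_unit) 0.005207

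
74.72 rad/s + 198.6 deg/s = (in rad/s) 78.19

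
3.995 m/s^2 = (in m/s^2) 3.995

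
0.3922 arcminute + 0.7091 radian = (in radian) 0.7092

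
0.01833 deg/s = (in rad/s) 0.0003199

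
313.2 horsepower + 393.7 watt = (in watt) 2.339e+05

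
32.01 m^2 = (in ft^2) 344.6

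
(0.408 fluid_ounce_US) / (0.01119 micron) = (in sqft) 1.161e+04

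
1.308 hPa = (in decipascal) 1308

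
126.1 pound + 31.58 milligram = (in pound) 126.1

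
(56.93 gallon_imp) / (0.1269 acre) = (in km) 5.04e-07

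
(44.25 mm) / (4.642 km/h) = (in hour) 9.533e-06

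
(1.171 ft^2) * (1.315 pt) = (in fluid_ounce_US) 1.707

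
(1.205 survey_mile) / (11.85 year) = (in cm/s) 0.0005189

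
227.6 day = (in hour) 5462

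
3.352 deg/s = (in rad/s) 0.0585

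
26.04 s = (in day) 0.0003014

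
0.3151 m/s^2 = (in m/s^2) 0.3151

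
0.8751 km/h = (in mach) 0.0007139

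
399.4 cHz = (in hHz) 0.03994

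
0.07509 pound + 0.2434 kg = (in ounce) 9.787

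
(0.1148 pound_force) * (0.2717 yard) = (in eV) 7.919e+17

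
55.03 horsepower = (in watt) 4.104e+04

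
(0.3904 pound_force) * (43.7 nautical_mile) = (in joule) 1.405e+05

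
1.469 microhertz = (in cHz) 0.0001469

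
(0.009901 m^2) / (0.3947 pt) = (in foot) 233.3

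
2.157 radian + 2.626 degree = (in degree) 126.2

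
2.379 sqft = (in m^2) 0.221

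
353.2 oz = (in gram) 1.001e+04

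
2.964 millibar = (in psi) 0.04299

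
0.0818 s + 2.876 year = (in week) 150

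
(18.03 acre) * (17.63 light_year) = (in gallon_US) 3.215e+24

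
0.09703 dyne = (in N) 9.703e-07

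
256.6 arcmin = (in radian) 0.07464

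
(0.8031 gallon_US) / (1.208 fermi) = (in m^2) 2.517e+12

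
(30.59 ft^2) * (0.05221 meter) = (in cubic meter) 0.1484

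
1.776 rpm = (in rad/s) 0.186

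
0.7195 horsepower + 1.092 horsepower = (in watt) 1351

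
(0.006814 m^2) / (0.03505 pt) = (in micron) 5.511e+08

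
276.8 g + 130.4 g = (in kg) 0.4072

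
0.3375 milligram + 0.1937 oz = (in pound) 0.01211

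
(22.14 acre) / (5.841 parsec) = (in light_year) 5.255e-29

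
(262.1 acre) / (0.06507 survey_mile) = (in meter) 1.013e+04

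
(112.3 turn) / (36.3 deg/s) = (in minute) 18.56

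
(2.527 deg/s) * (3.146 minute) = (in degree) 477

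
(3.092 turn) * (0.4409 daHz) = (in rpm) 818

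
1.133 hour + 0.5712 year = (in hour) 5005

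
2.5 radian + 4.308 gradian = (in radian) 2.568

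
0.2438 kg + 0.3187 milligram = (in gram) 243.8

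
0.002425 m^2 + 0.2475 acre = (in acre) 0.2475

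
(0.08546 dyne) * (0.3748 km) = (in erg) 3203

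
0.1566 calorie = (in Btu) 0.000621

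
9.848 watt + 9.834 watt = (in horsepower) 0.02639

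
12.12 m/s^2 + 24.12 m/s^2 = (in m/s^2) 36.24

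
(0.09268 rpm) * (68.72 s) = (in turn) 0.1061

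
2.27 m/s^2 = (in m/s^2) 2.27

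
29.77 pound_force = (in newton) 132.4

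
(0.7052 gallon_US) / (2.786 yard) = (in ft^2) 0.01128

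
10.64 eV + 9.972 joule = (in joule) 9.972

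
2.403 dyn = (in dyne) 2.403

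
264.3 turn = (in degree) 9.515e+04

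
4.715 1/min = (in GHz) 7.858e-11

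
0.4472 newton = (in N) 0.4472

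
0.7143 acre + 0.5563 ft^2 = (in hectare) 0.2891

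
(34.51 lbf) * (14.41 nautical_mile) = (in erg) 4.097e+13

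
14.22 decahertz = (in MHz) 0.0001422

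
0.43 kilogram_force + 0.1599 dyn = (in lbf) 0.948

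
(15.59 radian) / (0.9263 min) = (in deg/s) 16.07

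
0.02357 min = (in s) 1.414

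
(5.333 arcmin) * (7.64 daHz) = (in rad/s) 0.1185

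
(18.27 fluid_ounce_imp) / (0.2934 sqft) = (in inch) 0.7498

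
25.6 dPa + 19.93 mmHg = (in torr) 19.95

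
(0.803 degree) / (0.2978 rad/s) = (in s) 0.04706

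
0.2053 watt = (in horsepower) 0.0002753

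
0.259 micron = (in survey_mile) 1.609e-10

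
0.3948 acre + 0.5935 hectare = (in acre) 1.861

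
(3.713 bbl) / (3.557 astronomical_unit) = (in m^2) 1.109e-12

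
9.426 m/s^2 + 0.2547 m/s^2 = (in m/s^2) 9.681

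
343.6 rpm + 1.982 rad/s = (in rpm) 362.5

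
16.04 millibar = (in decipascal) 1.604e+04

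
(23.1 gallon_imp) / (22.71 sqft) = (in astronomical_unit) 3.327e-13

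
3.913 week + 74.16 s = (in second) 2.367e+06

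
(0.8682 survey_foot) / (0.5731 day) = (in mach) 1.57e-08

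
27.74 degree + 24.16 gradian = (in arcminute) 2969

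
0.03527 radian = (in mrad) 35.27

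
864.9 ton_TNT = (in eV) 2.259e+31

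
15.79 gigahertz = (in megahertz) 1.579e+04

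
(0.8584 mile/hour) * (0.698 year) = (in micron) 8.447e+12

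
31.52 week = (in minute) 3.177e+05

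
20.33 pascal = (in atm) 0.0002006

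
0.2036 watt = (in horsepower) 0.000273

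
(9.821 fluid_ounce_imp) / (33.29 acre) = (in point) 5.871e-06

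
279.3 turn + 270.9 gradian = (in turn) 280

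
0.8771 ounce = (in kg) 0.02487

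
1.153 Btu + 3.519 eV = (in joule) 1216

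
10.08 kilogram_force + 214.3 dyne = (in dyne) 9.885e+06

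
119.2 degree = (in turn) 0.3311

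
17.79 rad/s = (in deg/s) 1019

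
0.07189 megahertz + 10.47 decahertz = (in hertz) 7.199e+04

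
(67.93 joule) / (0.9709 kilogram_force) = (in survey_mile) 0.004433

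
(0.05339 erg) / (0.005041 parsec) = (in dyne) 3.432e-18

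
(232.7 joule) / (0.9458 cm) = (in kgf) 2509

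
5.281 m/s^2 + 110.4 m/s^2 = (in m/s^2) 115.7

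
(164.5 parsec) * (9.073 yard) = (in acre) 1.041e+16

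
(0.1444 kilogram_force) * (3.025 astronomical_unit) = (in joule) 6.408e+11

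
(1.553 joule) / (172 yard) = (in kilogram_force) 0.001007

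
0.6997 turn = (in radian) 4.396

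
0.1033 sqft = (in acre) 2.371e-06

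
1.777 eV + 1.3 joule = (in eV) 8.114e+18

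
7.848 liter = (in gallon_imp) 1.726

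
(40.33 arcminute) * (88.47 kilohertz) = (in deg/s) 5.947e+04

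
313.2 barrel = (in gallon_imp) 1.095e+04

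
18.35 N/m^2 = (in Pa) 18.35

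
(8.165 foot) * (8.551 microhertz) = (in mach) 6.25e-08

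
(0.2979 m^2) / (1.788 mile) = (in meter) 0.0001035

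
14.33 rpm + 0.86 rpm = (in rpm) 15.19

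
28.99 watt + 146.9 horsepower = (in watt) 1.096e+05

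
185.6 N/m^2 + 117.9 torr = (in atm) 0.157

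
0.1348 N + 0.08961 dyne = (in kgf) 0.01375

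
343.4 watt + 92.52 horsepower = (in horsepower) 92.98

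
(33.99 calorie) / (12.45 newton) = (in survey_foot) 37.48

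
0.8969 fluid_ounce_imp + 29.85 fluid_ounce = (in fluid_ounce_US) 30.71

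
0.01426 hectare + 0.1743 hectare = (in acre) 0.4659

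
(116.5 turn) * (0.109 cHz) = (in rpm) 7.619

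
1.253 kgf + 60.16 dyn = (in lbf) 2.763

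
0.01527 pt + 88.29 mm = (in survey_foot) 0.2897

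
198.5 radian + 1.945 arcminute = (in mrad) 1.985e+05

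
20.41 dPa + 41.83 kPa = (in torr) 313.8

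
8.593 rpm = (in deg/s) 51.56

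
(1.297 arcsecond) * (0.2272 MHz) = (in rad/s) 1.429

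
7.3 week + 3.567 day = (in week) 7.81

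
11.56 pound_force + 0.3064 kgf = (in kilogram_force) 5.55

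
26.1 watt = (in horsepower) 0.035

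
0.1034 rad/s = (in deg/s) 5.924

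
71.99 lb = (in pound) 71.99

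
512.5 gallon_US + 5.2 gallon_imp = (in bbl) 12.35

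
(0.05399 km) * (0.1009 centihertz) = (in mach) 0.00016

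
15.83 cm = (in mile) 9.836e-05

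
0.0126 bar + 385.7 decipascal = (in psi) 0.1883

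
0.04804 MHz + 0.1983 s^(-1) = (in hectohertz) 480.4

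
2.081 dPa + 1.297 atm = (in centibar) 131.4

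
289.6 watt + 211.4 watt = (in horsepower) 0.6719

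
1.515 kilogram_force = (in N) 14.86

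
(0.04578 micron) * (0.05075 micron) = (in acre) 5.741e-19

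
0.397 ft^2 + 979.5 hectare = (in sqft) 1.054e+08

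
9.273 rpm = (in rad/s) 0.9711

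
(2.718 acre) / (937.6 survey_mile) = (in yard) 0.007972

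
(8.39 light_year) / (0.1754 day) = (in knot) 1.018e+13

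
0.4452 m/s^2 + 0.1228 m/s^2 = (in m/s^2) 0.568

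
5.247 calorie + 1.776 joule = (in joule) 23.73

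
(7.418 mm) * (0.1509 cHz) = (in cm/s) 0.001119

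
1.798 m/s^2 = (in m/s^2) 1.798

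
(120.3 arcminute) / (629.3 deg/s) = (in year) 1.01e-10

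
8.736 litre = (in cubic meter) 0.008736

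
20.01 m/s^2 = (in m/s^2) 20.01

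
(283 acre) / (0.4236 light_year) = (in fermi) 2.858e+05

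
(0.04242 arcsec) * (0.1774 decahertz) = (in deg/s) 2.09e-05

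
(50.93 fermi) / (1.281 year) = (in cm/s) 1.261e-19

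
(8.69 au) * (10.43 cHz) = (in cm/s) 1.356e+13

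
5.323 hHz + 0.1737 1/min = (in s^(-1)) 532.3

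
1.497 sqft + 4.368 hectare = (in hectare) 4.368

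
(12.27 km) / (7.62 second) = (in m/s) 1610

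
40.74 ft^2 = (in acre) 0.0009353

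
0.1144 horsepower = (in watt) 85.31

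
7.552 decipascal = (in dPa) 7.552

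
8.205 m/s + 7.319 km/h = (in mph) 22.9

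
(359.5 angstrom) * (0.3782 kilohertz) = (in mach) 3.993e-08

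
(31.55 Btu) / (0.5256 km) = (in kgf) 6.458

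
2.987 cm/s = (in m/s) 0.02987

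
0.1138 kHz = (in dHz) 1138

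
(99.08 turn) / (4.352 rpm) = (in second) 1366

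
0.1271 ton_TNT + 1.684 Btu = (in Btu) 5.04e+05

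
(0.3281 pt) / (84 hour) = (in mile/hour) 8.562e-10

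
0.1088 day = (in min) 156.7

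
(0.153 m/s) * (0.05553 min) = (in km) 0.0005098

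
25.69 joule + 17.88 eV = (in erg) 2.569e+08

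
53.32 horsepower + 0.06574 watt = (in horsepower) 53.32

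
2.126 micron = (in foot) 6.975e-06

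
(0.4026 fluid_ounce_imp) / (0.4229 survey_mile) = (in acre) 4.153e-12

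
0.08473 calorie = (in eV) 2.213e+18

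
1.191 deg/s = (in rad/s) 0.02079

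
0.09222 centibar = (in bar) 0.0009222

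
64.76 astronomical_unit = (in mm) 9.688e+15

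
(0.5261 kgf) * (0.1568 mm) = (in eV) 5.049e+15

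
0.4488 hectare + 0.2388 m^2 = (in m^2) 4488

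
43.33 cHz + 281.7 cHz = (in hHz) 0.0325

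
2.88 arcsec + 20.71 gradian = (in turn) 0.05178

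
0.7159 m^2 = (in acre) 0.0001769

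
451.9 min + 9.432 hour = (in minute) 1018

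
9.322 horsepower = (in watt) 6951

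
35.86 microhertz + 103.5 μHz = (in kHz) 1.394e-07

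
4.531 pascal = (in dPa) 45.31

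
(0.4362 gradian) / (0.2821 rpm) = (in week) 3.835e-07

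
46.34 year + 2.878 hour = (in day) 1.691e+04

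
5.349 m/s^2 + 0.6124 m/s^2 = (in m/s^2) 5.961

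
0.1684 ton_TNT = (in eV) 4.398e+27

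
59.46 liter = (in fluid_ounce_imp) 2093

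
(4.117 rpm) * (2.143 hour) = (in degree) 1.906e+05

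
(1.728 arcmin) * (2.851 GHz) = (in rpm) 1.368e+07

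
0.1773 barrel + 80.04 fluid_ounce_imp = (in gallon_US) 8.047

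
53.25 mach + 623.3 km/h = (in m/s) 1.83e+04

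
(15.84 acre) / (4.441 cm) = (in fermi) 1.443e+21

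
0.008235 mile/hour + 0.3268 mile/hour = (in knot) 0.2911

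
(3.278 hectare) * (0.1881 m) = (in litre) 6.166e+06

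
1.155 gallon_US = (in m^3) 0.004372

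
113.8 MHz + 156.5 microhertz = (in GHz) 0.1138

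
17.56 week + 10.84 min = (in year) 0.3368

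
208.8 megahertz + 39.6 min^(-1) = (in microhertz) 2.088e+14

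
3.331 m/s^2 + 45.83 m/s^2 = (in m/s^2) 49.16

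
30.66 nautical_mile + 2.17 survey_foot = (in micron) 5.678e+10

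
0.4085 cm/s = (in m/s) 0.004085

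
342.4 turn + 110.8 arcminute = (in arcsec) 4.438e+08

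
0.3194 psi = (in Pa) 2202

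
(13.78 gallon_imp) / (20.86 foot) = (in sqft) 0.1061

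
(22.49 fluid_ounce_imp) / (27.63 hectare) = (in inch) 9.105e-08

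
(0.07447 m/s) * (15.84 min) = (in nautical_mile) 0.03822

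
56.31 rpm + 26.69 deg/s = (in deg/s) 364.6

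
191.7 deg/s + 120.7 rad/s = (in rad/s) 124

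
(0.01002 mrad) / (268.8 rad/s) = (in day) 4.314e-13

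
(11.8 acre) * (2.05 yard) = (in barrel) 5.63e+05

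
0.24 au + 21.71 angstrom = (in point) 1.018e+14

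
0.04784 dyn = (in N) 4.784e-07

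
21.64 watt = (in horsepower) 0.02902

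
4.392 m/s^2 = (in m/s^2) 4.392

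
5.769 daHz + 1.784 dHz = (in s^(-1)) 57.87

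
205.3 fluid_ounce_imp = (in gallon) 1.541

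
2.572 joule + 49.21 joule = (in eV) 3.232e+20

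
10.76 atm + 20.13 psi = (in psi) 178.3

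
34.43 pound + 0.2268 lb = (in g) 1.572e+04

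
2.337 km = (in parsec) 7.574e-14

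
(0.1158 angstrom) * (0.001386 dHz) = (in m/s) 1.605e-15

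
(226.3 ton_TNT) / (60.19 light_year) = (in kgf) 1.696e-07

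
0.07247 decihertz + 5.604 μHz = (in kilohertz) 7.253e-06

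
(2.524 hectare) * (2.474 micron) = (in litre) 62.44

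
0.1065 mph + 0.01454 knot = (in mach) 0.0001618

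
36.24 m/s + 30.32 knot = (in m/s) 51.84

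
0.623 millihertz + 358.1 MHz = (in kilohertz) 3.581e+05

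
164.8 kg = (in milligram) 1.648e+08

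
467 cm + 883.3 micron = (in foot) 15.32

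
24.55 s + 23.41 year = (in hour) 2.051e+05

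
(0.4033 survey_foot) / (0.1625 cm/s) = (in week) 0.0001251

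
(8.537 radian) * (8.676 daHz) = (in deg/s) 4.244e+04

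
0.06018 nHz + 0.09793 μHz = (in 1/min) 5.879e-06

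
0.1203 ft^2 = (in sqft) 0.1203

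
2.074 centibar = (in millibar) 20.74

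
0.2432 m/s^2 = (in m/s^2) 0.2432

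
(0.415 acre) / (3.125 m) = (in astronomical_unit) 3.592e-09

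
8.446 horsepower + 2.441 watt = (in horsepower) 8.449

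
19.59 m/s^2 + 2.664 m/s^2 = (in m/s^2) 22.25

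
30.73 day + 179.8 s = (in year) 0.0842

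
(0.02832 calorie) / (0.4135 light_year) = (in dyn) 3.029e-12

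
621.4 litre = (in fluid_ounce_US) 2.101e+04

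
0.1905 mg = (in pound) 4.2e-07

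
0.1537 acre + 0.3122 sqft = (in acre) 0.1537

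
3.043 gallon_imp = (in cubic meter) 0.01383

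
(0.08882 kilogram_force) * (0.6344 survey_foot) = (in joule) 0.1684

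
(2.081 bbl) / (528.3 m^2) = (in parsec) 2.03e-20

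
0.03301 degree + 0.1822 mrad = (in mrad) 0.7583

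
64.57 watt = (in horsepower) 0.08659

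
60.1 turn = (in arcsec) 7.789e+07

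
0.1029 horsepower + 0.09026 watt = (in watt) 76.82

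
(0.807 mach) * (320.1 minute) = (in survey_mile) 3279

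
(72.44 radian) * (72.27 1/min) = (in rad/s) 87.25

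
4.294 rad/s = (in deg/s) 246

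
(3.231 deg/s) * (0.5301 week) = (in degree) 1.036e+06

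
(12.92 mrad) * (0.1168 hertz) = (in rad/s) 0.001509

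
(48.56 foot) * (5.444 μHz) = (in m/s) 8.058e-05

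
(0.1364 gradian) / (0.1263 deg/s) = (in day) 1.125e-05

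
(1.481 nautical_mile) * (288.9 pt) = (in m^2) 279.5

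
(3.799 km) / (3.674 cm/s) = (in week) 0.171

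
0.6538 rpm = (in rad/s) 0.06847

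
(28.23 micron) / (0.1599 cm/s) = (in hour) 4.904e-06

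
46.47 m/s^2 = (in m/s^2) 46.47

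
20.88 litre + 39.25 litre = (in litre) 60.13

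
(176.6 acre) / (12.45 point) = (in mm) 1.627e+11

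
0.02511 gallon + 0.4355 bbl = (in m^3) 0.06933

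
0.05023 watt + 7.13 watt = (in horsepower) 0.009629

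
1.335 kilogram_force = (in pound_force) 2.943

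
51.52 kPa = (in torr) 386.4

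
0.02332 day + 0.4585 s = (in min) 33.59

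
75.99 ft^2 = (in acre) 0.001744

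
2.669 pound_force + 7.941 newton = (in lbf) 4.454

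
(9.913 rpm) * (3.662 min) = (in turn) 36.3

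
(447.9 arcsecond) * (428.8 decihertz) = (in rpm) 0.8892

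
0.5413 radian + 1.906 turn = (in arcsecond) 2.582e+06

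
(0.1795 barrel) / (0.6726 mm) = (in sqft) 456.7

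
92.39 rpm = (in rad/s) 9.675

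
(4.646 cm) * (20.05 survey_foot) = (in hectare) 2.839e-05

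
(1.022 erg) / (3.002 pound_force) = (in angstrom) 76.53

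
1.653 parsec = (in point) 1.446e+20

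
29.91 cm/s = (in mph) 0.6691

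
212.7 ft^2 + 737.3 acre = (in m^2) 2.984e+06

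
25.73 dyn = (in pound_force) 5.784e-05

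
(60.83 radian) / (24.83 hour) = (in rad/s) 0.0006805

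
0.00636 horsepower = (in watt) 4.743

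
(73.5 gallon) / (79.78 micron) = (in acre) 0.8618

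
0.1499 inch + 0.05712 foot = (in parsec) 6.876e-19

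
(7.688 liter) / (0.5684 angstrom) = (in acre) 3.342e+04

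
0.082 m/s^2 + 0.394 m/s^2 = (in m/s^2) 0.476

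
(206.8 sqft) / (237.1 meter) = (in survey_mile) 5.035e-05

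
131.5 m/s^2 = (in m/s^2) 131.5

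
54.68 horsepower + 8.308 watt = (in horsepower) 54.69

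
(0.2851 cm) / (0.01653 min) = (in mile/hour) 0.00643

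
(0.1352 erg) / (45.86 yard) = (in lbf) 7.248e-11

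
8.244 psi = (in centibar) 56.84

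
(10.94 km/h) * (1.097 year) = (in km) 1.051e+05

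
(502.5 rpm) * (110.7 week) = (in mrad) 3.523e+12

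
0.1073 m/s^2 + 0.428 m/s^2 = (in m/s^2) 0.5353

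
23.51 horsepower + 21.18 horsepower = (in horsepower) 44.69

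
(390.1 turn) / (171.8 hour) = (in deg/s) 0.2271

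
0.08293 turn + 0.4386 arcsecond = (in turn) 0.08293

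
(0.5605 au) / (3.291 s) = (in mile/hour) 5.699e+10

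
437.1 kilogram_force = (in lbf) 963.6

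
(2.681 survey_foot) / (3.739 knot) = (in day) 4.917e-06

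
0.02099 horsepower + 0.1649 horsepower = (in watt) 138.6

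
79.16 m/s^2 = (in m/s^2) 79.16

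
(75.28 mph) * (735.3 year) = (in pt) 2.212e+15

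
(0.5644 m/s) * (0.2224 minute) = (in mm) 7531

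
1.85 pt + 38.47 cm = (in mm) 385.4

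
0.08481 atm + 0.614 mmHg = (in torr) 65.07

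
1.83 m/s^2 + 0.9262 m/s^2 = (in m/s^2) 2.756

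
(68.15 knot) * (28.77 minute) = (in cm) 6.052e+06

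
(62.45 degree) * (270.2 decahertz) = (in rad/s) 2945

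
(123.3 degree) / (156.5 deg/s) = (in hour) 0.0002188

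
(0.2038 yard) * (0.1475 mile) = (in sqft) 476.2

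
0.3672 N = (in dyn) 3.672e+04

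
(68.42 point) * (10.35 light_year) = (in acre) 5.84e+11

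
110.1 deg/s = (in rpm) 18.35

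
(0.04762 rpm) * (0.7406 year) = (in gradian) 7.415e+06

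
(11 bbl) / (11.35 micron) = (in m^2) 1.541e+05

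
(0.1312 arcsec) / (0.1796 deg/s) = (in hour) 5.637e-08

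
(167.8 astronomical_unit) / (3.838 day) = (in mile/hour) 1.693e+08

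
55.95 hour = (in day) 2.331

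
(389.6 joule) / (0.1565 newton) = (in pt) 7.057e+06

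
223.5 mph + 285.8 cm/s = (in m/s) 102.8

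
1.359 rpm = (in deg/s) 8.154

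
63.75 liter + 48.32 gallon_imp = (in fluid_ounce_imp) 9975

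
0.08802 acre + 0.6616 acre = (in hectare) 0.3034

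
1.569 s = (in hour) 0.0004358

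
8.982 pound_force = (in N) 39.95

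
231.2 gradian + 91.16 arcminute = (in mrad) 3658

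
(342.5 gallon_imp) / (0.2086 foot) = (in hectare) 0.002449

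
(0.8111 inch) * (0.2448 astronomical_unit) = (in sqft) 8.121e+09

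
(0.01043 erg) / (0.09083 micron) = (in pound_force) 0.002581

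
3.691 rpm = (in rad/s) 0.3865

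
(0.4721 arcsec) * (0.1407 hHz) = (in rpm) 0.0003075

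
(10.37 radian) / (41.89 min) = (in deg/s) 0.2364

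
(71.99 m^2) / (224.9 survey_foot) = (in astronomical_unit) 7.02e-12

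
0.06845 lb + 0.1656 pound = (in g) 106.2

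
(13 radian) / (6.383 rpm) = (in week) 3.216e-05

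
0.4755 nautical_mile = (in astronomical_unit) 5.887e-09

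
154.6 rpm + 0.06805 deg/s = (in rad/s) 16.19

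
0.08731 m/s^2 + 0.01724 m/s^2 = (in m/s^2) 0.1046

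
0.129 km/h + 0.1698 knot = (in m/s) 0.1232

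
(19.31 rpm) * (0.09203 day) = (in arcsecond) 3.316e+09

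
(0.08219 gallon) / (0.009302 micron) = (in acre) 8.265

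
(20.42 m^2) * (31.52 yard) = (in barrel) 3702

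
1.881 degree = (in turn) 0.005225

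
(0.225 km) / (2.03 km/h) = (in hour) 0.1108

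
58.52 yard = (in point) 1.517e+05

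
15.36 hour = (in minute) 921.6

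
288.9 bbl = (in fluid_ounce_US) 1.553e+06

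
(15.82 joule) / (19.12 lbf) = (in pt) 527.3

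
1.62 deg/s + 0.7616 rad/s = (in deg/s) 45.26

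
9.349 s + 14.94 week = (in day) 104.6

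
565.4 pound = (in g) 2.565e+05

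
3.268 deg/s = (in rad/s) 0.05704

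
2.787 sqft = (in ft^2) 2.787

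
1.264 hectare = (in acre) 3.123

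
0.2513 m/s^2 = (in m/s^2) 0.2513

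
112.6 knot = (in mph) 129.6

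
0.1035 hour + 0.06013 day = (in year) 0.0001766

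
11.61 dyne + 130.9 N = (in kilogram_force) 13.35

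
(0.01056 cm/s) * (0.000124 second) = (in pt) 3.712e-05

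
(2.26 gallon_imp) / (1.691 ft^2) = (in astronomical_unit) 4.372e-13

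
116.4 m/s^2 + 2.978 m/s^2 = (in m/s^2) 119.4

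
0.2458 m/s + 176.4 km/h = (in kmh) 177.3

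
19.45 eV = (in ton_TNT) 7.448e-28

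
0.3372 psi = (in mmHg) 17.44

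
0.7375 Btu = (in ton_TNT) 1.86e-07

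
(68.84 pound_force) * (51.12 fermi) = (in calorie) 3.741e-12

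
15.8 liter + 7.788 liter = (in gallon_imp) 5.189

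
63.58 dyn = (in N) 0.0006358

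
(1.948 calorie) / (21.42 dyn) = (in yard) 4.161e+04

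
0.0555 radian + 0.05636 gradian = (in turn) 0.008974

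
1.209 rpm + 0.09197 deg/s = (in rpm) 1.224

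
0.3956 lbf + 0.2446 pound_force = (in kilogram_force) 0.2904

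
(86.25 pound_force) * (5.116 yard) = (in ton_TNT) 4.29e-07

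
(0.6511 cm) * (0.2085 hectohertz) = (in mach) 0.0003987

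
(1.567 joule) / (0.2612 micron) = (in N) 5.999e+06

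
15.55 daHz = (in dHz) 1555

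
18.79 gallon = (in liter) 71.13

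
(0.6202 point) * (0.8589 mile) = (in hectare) 3.024e-05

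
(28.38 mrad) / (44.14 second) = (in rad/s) 0.000643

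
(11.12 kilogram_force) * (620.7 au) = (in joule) 1.013e+16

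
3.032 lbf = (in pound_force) 3.032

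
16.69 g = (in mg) 1.669e+04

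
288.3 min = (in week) 0.0286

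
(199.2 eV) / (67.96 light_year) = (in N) 4.964e-35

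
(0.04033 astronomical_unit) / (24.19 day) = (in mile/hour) 6457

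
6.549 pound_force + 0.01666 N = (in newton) 29.15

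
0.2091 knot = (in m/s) 0.1076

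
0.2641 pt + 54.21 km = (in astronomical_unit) 3.624e-07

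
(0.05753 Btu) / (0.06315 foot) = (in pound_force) 708.9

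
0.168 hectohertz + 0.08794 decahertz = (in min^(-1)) 1061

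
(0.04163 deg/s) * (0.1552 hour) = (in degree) 23.26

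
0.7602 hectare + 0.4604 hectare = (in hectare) 1.221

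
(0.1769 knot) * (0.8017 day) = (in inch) 2.482e+05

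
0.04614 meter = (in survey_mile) 2.867e-05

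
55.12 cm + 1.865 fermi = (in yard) 0.6028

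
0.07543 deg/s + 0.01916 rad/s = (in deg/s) 1.173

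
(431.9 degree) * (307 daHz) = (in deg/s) 1.326e+06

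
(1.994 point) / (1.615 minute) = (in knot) 1.411e-05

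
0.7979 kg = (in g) 797.9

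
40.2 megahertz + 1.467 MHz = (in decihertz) 4.167e+08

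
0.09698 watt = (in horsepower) 0.0001301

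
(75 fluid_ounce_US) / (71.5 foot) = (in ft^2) 0.001096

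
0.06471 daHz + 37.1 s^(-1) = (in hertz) 37.75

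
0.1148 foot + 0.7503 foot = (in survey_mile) 0.0001638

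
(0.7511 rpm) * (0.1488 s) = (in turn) 0.001863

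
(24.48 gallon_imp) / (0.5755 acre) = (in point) 0.1355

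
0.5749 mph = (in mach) 0.0007548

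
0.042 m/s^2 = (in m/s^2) 0.042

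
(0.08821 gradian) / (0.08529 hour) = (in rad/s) 4.513e-06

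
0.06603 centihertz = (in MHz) 6.603e-10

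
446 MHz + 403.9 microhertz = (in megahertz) 446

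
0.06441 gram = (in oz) 0.002272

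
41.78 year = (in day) 1.525e+04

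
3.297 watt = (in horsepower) 0.004421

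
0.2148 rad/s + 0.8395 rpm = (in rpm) 2.891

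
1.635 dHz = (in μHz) 1.635e+05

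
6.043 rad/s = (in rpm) 57.71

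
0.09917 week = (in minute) 999.6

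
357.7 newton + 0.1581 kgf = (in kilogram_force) 36.63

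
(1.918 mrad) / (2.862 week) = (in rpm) 1.058e-08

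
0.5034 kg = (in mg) 5.034e+05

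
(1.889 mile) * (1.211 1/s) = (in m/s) 3682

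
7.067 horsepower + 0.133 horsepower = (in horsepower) 7.2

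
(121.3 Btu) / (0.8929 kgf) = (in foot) 4.795e+04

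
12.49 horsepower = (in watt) 9314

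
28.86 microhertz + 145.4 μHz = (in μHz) 174.3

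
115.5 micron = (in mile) 7.177e-08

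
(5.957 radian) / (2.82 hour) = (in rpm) 0.005603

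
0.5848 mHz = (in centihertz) 0.05848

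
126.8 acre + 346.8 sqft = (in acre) 126.8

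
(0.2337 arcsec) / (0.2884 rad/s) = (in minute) 6.548e-08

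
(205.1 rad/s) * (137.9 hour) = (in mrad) 1.018e+11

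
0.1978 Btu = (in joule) 208.7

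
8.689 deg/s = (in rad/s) 0.1517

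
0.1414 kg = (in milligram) 1.414e+05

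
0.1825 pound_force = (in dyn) 8.118e+04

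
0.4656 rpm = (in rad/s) 0.04876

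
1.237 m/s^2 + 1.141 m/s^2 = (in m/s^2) 2.378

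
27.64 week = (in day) 193.5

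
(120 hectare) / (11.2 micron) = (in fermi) 1.071e+26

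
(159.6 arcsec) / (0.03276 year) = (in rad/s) 7.49e-10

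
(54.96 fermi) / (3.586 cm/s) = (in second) 1.533e-12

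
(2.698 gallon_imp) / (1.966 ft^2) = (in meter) 0.06715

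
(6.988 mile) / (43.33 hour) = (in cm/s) 7.21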